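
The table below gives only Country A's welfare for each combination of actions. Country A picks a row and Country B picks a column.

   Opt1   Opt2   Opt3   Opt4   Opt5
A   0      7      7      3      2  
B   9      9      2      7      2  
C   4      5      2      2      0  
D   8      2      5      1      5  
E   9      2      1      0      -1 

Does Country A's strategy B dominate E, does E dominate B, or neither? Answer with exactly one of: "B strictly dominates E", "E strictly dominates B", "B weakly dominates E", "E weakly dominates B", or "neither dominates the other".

B's payoffs vs E's, by Country B's action — Opt1: 9=9, Opt2: 9>2, Opt3: 2>1, Opt4: 7>0, Opt5: 2>-1.
B is at least as good everywhere and strictly better somewhere (tied only at Opt1), so B weakly but not strictly dominates E.

B weakly dominates E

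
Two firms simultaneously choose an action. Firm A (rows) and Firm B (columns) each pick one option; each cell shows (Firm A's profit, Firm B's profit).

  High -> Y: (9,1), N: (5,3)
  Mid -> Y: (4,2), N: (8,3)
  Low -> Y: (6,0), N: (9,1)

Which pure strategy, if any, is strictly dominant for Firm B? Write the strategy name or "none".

N vs Y: High: 3>1, Mid: 3>2, Low: 1>0.
N strictly beats every other strategy against every opponent action, so it is strictly dominant.

N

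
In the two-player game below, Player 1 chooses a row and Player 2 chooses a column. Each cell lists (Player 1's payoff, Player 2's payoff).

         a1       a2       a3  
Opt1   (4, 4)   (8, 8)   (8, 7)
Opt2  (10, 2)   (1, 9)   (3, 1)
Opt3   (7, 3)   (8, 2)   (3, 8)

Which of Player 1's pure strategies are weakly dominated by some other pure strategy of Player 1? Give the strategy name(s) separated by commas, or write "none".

none

Opt1: no other strategy beats it everywhere (Opt2 at a2 (8>1); Opt3 at a3 (8>3)).
Nothing dominates Opt2: Opt1 at a1 (10>4); Opt3 at a1 (10>7).
Opt3 is not dominated — it holds its own against Opt1 at a1 (7>4); Opt2 at a2 (8>1).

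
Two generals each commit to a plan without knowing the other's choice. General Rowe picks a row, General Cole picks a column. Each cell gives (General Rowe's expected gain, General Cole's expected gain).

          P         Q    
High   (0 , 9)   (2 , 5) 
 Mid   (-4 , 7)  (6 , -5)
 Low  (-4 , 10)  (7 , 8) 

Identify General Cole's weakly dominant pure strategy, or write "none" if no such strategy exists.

P vs Q: High: 9>5, Mid: 7>-5, Low: 10>8.
P is at least as good as every other strategy against every opponent action, so it is weakly dominant.

P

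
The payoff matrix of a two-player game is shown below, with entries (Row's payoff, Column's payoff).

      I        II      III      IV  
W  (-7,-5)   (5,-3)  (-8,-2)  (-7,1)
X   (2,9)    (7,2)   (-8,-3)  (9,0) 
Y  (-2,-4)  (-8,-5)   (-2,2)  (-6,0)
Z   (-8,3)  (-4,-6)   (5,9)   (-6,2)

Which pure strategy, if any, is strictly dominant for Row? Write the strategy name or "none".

none

W fails to dominate X at I (-7<2).
X fails to dominate W at III (-8=-8).
Y fails to dominate W at II (-8<5).
Z fails to dominate W at I (-8<-7).
No single strategy dominates all the others.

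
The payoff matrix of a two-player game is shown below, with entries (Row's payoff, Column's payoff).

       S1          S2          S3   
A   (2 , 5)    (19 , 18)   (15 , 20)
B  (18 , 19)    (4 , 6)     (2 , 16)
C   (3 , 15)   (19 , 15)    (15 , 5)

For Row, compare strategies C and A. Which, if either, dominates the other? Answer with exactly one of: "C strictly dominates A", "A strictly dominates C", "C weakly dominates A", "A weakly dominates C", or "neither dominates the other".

C's payoffs vs A's, by Column's action — S1: 3>2, S2: 19=19, S3: 15=15.
C is at least as good everywhere and strictly better somewhere (tied only at S2, S3), so C weakly but not strictly dominates A.

C weakly dominates A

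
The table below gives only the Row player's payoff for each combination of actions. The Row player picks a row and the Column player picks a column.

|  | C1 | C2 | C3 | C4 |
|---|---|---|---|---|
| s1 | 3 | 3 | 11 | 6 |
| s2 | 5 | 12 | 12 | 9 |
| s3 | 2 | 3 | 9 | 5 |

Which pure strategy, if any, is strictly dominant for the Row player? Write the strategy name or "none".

s2 vs s1: C1: 5>3, C2: 12>3, C3: 12>11, C4: 9>6.
s2 vs s3: C1: 5>2, C2: 12>3, C3: 12>9, C4: 9>5.
s2 strictly beats every other strategy against every opponent action, so it is strictly dominant.

s2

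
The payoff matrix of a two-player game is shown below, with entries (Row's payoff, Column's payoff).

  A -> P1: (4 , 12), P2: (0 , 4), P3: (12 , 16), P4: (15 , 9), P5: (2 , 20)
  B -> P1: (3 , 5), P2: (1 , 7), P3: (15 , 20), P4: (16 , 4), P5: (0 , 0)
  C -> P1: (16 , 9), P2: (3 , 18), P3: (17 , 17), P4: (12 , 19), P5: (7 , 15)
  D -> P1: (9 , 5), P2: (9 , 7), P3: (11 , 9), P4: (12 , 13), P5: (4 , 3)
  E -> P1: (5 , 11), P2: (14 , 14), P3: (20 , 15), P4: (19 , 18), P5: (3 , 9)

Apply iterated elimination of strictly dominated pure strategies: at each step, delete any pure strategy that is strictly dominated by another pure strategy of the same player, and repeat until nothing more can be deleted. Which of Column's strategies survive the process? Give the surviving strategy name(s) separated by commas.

Row A is eliminated: E beats it against every remaining column (P1: 5>4, P2: 14>0, P3: 20>12, P4: 19>15, P5: 3>2).
Row's strategy B is strictly dominated by E (P1: 5>3, P2: 14>1, P3: 20>15, P4: 19>16, P5: 3>0) and is removed.
Column P1 is eliminated: P2 beats it against every remaining row (C: 18>9, D: 7>5, E: 14>11).
Column P2 is eliminated: P4 beats it against every remaining row (C: 19>18, D: 13>7, E: 18>14).
Column P3 is eliminated: P4 beats it against every remaining row (C: 19>17, D: 13>9, E: 18>15).
Column's strategy P5 is strictly dominated by P4 (C: 19>15, D: 13>3, E: 18>9) and is removed.
Row's strategy C is strictly dominated by E (P4: 19>12) and is removed.
Row's strategy D is strictly dominated by E (P4: 19>12) and is removed.
Among the remaining strategies, none is strictly dominated by another pure strategy of the same player, so the elimination stops.
Surviving strategies — Row: {E}; Column: {P4}.

P4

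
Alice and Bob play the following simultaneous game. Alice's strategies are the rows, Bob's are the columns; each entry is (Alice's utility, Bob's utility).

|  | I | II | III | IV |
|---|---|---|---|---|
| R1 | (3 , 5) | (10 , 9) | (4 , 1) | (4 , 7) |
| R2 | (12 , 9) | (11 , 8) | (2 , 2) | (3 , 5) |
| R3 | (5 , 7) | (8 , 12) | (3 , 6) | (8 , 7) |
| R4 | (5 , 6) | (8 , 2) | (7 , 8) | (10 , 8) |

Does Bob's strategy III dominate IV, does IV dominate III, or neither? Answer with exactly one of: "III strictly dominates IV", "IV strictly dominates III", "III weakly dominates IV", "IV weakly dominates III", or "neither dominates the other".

IV weakly dominates III

III's payoffs vs IV's, by Alice's action — R1: 1<7, R2: 2<5, R3: 6<7, R4: 8=8.
IV is at least as good everywhere and strictly better somewhere (tied at R4), so IV weakly dominates III.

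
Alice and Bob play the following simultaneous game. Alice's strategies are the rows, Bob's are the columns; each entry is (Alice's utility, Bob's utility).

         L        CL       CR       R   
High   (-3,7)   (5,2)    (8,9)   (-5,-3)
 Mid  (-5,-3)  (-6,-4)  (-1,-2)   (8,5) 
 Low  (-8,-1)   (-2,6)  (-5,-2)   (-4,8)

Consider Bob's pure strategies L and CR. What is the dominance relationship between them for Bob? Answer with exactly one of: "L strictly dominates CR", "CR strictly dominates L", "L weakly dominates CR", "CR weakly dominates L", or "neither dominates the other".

neither dominates the other

Compare L to CR across each opponent action: High: 7<9, Mid: -3<-2, Low: -1>-2.
L does better at Low but worse at High, Mid; neither strategy dominates the other.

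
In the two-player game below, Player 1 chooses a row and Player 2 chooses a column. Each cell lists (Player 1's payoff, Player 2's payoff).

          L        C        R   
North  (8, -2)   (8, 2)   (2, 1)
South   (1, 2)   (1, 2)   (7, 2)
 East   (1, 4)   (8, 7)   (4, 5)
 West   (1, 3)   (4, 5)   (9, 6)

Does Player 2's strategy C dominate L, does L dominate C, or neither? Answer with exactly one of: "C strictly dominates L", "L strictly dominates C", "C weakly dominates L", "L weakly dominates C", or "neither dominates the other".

C weakly dominates L

C's payoffs vs L's, by Player 1's action — North: 2>-2, South: 2=2, East: 7>4, West: 5>3.
C is at least as good everywhere and strictly better somewhere (tied only at South), so C weakly but not strictly dominates L.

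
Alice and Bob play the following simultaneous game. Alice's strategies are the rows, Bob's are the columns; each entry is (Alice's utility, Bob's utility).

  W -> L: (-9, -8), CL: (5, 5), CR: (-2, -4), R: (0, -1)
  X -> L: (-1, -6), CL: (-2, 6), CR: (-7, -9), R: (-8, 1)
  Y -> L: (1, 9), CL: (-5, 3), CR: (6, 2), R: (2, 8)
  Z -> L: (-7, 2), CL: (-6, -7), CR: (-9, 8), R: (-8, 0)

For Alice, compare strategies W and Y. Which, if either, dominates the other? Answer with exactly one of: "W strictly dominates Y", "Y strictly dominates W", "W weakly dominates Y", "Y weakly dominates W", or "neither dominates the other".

neither dominates the other

W's payoffs vs Y's, by Bob's action — L: -9<1, CL: 5>-5, CR: -2<6, R: 0<2.
W does better at CL but worse at L, CR, R; neither strategy dominates the other.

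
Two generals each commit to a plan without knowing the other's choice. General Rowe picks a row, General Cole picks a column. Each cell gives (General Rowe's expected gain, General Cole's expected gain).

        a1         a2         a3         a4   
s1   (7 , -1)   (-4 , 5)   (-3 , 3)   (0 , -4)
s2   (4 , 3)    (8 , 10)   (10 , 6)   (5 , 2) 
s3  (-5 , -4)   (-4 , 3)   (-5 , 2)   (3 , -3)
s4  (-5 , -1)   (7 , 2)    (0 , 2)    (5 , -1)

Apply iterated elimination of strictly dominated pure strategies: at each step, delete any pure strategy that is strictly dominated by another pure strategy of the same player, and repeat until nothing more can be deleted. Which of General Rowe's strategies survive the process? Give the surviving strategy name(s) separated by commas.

s2

Row s3 is eliminated: s2 beats it against every remaining column (a1: 4>-5, a2: 8>-4, a3: 10>-5, a4: 5>3).
For General Cole, a2 strictly dominates a1 on the remaining rows (s1: 5>-1, s2: 10>3, s4: 2>-1); eliminate a1.
Row s1 is eliminated: s2 beats it against every remaining column (a2: 8>-4, a3: 10>-3, a4: 5>0).
General Cole's strategy a4 is strictly dominated by a2 (s2: 10>2, s4: 2>-1) and is removed.
Row s4 is eliminated: s2 beats it against every remaining column (a2: 8>7, a3: 10>0).
For General Cole, a2 strictly dominates a3 on the remaining rows (s2: 10>6); eliminate a3.
Among the remaining strategies, none is strictly dominated by another pure strategy of the same player, so the elimination stops.
Surviving strategies — General Rowe: {s2}; General Cole: {a2}.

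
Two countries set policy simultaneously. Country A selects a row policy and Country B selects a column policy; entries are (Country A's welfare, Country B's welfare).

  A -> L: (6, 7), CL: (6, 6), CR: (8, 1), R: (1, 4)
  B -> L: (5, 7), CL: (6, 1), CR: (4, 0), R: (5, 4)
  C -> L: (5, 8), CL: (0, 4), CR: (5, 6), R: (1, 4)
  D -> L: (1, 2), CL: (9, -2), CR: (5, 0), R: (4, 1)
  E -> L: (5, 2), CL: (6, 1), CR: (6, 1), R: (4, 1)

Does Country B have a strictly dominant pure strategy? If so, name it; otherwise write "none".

L vs CL: A: 7>6, B: 7>1, C: 8>4, D: 2>-2, E: 2>1.
L vs CR: A: 7>1, B: 7>0, C: 8>6, D: 2>0, E: 2>1.
L vs R: A: 7>4, B: 7>4, C: 8>4, D: 2>1, E: 2>1.
L strictly beats every other strategy against every opponent action, so it is strictly dominant.

L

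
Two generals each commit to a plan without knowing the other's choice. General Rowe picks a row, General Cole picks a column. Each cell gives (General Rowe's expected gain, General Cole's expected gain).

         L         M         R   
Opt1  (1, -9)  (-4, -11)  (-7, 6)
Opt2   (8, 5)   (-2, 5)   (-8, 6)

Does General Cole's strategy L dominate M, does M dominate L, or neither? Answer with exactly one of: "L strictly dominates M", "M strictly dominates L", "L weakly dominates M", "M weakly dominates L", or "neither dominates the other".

L's payoffs vs M's, by General Rowe's action — Opt1: -9>-11, Opt2: 5=5.
L is at least as good everywhere and strictly better somewhere (tied only at Opt2), so L weakly but not strictly dominates M.

L weakly dominates M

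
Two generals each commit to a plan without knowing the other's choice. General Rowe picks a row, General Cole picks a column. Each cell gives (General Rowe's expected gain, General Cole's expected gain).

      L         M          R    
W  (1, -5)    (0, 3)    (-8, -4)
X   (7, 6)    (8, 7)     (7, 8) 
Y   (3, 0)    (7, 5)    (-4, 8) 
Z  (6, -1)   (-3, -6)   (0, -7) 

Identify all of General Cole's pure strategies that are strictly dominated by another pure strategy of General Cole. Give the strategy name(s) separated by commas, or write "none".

Nothing dominates L: M at Z (-1>-6); R at Z (-1>-7).
Nothing dominates M: L at W (3>-5); R at W (3>-4).
Nothing dominates R: L at W (-4>-5); M at X (8>7).

none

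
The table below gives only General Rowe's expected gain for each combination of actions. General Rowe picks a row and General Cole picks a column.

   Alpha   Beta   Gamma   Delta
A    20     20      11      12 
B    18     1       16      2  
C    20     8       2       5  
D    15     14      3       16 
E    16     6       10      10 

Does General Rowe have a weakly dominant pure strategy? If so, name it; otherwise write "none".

A fails to dominate B at Gamma (11<16).
B fails to dominate A at Alpha (18<20).
C fails to dominate A at Beta (8<20).
D fails to dominate A at Alpha (15<20).
E fails to dominate A at Alpha (16<20).
No single strategy dominates all the others.

none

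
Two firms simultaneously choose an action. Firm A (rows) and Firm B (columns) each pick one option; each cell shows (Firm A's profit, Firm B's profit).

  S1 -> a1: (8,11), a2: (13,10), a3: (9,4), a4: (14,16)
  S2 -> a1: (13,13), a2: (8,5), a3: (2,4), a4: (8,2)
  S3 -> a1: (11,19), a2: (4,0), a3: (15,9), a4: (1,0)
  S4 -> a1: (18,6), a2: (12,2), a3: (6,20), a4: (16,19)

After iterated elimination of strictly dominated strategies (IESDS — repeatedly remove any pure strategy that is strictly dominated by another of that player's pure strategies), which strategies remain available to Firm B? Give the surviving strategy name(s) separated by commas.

Firm A's strategy S2 is strictly dominated by S4 (a1: 18>13, a2: 12>8, a3: 6>2, a4: 16>8) and is removed.
Column a2 is eliminated: a1 beats it against every remaining row (S1: 11>10, S3: 19>0, S4: 6>2).
Among the remaining strategies, none is strictly dominated by another pure strategy of the same player, so the elimination stops.
Surviving strategies — Firm A: {S1, S3, S4}; Firm B: {a1, a3, a4}.

a1, a3, a4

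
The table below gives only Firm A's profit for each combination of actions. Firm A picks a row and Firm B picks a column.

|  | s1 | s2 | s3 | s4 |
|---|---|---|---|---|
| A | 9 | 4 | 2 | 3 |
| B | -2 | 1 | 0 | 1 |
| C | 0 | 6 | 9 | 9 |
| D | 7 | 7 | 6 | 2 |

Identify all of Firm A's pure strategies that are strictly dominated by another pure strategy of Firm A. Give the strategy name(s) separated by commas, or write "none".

A: no other strategy beats it everywhere (B at s1 (9>-2); C at s1 (9>0); D at s1 (9>7)).
B is strictly dominated by A (s1: 9>-2, s2: 4>1, s3: 2>0, s4: 3>1).
Nothing dominates C: A at s2 (6>4); B at s1 (0>-2); D at s3 (9>6).
D is not dominated — it holds its own against A at s2 (7>4); B at s1 (7>-2); C at s1 (7>0).

B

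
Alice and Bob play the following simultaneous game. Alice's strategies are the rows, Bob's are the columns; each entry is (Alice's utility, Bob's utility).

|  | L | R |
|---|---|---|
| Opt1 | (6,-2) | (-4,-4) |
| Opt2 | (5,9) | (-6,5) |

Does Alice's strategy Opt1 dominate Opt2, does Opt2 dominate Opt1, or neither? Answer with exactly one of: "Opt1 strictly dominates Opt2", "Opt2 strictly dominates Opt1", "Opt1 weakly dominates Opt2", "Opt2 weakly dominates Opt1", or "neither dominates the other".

Opt1's payoffs vs Opt2's, by Bob's action — L: 6>5, R: -4>-6.
Opt1 gives a strictly higher payoff against each opponent action, so Opt1 strictly dominates Opt2.

Opt1 strictly dominates Opt2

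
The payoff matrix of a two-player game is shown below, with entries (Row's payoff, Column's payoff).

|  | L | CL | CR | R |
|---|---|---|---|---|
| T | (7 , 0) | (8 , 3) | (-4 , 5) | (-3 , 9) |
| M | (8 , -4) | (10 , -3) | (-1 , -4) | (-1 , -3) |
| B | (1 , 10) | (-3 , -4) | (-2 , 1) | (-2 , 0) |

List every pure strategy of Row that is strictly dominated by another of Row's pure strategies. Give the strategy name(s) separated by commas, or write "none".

T, B

T is strictly dominated by M (L: 8>7, CL: 10>8, CR: -1>-4, R: -1>-3).
M is not dominated — it holds its own against T at L (8>7); B at L (8>1).
B: dominated, since M does at least as well everywhere (L: 8>1, CL: 10>-3, CR: -1>-2, R: -1>-2).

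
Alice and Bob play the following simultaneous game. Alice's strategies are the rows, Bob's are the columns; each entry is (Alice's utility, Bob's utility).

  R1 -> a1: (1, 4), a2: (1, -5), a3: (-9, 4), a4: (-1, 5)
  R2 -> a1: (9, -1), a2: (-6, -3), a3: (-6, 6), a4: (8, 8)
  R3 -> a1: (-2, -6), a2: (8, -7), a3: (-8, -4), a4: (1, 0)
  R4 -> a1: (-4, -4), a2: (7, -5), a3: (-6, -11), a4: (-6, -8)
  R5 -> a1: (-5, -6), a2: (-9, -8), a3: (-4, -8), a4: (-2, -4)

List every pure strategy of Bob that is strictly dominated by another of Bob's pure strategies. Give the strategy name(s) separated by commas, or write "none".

a2, a3

Nothing dominates a1: a2 at R1 (4>-5); a3 at R1 (4=4); a4 at R4 (-4>-8).
a2 is strictly dominated by a1 (R1: 4>-5, R2: -1>-3, R3: -6>-7, R4: -4>-5, R5: -6>-8).
a3 is strictly dominated by a4 (R1: 5>4, R2: 8>6, R3: 0>-4, R4: -8>-11, R5: -4>-8).
a4 is not dominated — it holds its own against a1 at R1 (5>4); a2 at R1 (5>-5); a3 at R1 (5>4).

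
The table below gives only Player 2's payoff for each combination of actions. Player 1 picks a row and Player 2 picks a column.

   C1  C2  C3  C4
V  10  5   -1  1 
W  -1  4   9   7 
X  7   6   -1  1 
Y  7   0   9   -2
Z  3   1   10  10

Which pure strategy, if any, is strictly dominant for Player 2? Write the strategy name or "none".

C1 fails to dominate C2 at W (-1<4).
C2 fails to dominate C1 at V (5<10).
C3 fails to dominate C1 at V (-1<10).
C4 fails to dominate C1 at V (1<10).
No single strategy dominates all the others.

none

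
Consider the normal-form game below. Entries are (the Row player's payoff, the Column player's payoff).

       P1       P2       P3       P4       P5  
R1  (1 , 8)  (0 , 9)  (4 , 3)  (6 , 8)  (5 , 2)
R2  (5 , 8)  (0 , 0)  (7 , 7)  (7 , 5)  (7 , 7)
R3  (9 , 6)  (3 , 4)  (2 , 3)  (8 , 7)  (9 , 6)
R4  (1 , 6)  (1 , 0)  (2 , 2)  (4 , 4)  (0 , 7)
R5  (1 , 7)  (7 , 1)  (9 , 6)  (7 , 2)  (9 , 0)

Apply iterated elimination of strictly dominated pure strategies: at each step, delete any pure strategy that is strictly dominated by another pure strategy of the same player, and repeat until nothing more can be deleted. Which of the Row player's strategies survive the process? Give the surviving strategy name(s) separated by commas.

R3

The Column player's strategy P3 is strictly dominated by P1 (R1: 8>3, R2: 8>7, R3: 6>3, R4: 6>2, R5: 7>6) and is removed.
Row R1 is eliminated: R3 beats it against every remaining column (P1: 9>1, P2: 3>0, P4: 8>6, P5: 9>5).
Row R2 is eliminated: R3 beats it against every remaining column (P1: 9>5, P2: 3>0, P4: 8>7, P5: 9>7).
The Row player's strategy R4 is strictly dominated by R3 (P1: 9>1, P2: 3>1, P4: 8>4, P5: 9>0) and is removed.
Column P2 is eliminated: P1 beats it against every remaining row (R3: 6>4, R5: 7>1).
For the Column player, P4 strictly dominates P5 on the remaining rows (R3: 7>6, R5: 2>0); eliminate P5.
The Row player's strategy R5 is strictly dominated by R3 (P1: 9>1, P4: 8>7) and is removed.
The Column player's strategy P1 is strictly dominated by P4 (R3: 7>6) and is removed.
Among the remaining strategies, none is strictly dominated by another pure strategy of the same player, so the elimination stops.
Surviving strategies — the Row player: {R3}; the Column player: {P4}.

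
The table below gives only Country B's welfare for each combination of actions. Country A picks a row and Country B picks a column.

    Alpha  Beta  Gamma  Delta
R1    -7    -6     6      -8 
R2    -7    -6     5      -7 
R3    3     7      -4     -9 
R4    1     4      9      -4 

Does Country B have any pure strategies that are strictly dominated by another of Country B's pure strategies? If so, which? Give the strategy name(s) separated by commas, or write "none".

Beta strictly dominates Alpha — R1: -6>-7, R2: -6>-7, R3: 7>3, R4: 4>1.
Nothing dominates Beta: Alpha at R1 (-6>-7); Gamma at R3 (7>-4); Delta at R1 (-6>-8).
Gamma: no other strategy beats it everywhere (Alpha at R1 (6>-7); Beta at R1 (6>-6); Delta at R1 (6>-8)).
Delta is strictly dominated by Beta (R1: -6>-8, R2: -6>-7, R3: 7>-9, R4: 4>-4).

Alpha, Delta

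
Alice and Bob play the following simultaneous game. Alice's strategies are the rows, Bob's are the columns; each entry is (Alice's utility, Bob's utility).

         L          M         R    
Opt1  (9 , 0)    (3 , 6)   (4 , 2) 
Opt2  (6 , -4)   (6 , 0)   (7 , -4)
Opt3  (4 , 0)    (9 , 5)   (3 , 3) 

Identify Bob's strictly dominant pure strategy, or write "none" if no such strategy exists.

M

M vs L: Opt1: 6>0, Opt2: 0>-4, Opt3: 5>0.
M vs R: Opt1: 6>2, Opt2: 0>-4, Opt3: 5>3.
M strictly beats every other strategy against every opponent action, so it is strictly dominant.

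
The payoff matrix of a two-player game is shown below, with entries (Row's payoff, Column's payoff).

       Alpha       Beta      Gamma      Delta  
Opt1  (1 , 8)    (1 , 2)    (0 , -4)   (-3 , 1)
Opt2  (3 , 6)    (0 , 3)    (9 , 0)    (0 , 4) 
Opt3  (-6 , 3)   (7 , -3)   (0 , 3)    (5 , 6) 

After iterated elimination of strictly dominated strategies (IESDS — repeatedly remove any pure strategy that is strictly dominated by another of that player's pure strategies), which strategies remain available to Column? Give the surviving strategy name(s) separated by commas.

Alpha, Delta

For Column, Alpha strictly dominates Beta on the remaining rows (Opt1: 8>2, Opt2: 6>3, Opt3: 3>-3); eliminate Beta.
Row Opt1 is eliminated: Opt2 beats it against every remaining column (Alpha: 3>1, Gamma: 9>0, Delta: 0>-3).
Column Gamma is eliminated: Delta beats it against every remaining row (Opt2: 4>0, Opt3: 6>3).
Among the remaining strategies, none is strictly dominated by another pure strategy of the same player, so the elimination stops.
Surviving strategies — Row: {Opt2, Opt3}; Column: {Alpha, Delta}.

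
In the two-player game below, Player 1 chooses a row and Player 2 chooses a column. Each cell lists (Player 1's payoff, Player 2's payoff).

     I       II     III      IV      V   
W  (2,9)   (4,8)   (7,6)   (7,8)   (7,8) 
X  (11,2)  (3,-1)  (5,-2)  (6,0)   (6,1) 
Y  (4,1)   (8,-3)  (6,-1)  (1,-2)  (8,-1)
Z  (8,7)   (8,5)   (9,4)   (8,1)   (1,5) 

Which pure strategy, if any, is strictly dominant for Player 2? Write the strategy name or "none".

I vs II: W: 9>8, X: 2>-1, Y: 1>-3, Z: 7>5.
I vs III: W: 9>6, X: 2>-2, Y: 1>-1, Z: 7>4.
I vs IV: W: 9>8, X: 2>0, Y: 1>-2, Z: 7>1.
I vs V: W: 9>8, X: 2>1, Y: 1>-1, Z: 7>5.
I strictly beats every other strategy against every opponent action, so it is strictly dominant.

I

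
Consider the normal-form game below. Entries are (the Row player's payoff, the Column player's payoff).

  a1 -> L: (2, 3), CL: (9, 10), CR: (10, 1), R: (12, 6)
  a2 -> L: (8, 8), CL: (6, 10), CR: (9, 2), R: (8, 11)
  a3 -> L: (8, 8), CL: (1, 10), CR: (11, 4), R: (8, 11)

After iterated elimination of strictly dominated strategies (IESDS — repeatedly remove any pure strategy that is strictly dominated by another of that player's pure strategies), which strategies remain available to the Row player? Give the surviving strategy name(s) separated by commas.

Column L is eliminated: CL beats it against every remaining row (a1: 10>3, a2: 10>8, a3: 10>8).
Row a2 is eliminated: a1 beats it against every remaining column (CL: 9>6, CR: 10>9, R: 12>8).
For the Column player, CL strictly dominates CR on the remaining rows (a1: 10>1, a3: 10>4); eliminate CR.
Row a3 is eliminated: a1 beats it against every remaining column (CL: 9>1, R: 12>8).
For the Column player, CL strictly dominates R on the remaining rows (a1: 10>6); eliminate R.
Among the remaining strategies, none is strictly dominated by another pure strategy of the same player, so the elimination stops.
Surviving strategies — the Row player: {a1}; the Column player: {CL}.

a1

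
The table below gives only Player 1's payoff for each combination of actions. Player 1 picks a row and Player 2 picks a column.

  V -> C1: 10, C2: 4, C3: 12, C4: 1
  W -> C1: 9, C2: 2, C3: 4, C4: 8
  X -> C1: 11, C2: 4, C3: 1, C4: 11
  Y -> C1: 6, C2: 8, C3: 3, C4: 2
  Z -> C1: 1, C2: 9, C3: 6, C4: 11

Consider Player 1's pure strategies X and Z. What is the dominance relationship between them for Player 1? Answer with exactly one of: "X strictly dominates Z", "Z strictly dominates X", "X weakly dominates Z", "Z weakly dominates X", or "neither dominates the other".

neither dominates the other

Compare X to Z across each choice by Player 2: C1: 11>1, C2: 4<9, C3: 1<6, C4: 11=11.
X does better at C1 but worse at C2, C3; neither strategy dominates the other.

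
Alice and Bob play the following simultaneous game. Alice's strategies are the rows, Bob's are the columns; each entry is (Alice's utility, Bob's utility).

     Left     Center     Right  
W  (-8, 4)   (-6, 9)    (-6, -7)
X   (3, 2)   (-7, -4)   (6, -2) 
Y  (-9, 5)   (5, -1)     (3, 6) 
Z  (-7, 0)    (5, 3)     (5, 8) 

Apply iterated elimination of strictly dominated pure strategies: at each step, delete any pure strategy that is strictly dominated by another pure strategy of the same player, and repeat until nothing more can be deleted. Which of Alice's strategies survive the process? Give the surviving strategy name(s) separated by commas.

X

Alice's strategy W is strictly dominated by Z (Left: -7>-8, Center: 5>-6, Right: 5>-6) and is removed.
Column Center is eliminated: Right beats it against every remaining row (X: -2>-4, Y: 6>-1, Z: 8>3).
Alice's strategy Y is strictly dominated by X (Left: 3>-9, Right: 6>3) and is removed.
Alice's strategy Z is strictly dominated by X (Left: 3>-7, Right: 6>5) and is removed.
Bob's strategy Right is strictly dominated by Left (X: 2>-2) and is removed.
Among the remaining strategies, none is strictly dominated by another pure strategy of the same player, so the elimination stops.
Surviving strategies — Alice: {X}; Bob: {Left}.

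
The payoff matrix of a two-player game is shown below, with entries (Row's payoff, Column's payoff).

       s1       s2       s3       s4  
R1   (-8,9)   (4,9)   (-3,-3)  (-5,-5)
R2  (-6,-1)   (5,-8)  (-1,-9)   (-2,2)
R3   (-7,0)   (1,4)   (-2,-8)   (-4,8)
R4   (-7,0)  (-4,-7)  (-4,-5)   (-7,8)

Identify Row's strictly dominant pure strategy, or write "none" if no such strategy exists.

R2

R2 vs R1: s1: -6>-8, s2: 5>4, s3: -1>-3, s4: -2>-5.
R2 vs R3: s1: -6>-7, s2: 5>1, s3: -1>-2, s4: -2>-4.
R2 vs R4: s1: -6>-7, s2: 5>-4, s3: -1>-4, s4: -2>-7.
R2 strictly beats every other strategy against every opponent action, so it is strictly dominant.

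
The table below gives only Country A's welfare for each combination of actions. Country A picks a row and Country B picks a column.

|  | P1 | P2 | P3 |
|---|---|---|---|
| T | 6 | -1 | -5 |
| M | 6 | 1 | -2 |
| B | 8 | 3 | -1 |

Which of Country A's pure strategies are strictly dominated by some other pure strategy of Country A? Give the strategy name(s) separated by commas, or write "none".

T, M

T is strictly dominated by B (P1: 8>6, P2: 3>-1, P3: -1>-5).
M: dominated, since B does at least as well everywhere (P1: 8>6, P2: 3>1, P3: -1>-2).
B: no other strategy beats it everywhere (T at P1 (8>6); M at P1 (8>6)).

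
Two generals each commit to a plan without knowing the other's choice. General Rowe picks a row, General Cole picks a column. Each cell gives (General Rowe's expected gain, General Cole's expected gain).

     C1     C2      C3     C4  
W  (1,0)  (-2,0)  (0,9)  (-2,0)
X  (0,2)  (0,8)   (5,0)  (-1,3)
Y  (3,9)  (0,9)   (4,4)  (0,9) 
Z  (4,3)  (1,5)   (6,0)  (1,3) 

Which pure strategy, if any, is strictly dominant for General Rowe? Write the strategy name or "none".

Z

Z vs W: C1: 4>1, C2: 1>-2, C3: 6>0, C4: 1>-2.
Z vs X: C1: 4>0, C2: 1>0, C3: 6>5, C4: 1>-1.
Z vs Y: C1: 4>3, C2: 1>0, C3: 6>4, C4: 1>0.
Z strictly beats every other strategy against every opponent action, so it is strictly dominant.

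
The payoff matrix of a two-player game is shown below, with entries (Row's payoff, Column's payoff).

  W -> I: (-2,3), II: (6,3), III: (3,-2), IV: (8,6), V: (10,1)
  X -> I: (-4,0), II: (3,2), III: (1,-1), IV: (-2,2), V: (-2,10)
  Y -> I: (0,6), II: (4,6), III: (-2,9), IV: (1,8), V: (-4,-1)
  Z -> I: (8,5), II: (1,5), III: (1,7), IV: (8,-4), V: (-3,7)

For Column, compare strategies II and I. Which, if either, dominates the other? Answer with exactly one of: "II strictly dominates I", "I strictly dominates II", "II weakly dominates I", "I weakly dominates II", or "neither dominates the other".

II's payoffs vs I's, by Row's action — W: 3=3, X: 2>0, Y: 6=6, Z: 5=5.
II is at least as good everywhere and strictly better somewhere (tied only at W, Y, Z), so II weakly but not strictly dominates I.

II weakly dominates I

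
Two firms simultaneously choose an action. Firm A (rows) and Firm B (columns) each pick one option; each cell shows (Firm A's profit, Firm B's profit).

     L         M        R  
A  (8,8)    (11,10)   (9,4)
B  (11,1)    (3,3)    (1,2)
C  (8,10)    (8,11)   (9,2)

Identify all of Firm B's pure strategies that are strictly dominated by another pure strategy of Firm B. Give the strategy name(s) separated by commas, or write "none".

L is strictly dominated by M (A: 10>8, B: 3>1, C: 11>10).
M is not dominated — it holds its own against L at A (10>8); R at A (10>4).
R is strictly dominated by M (A: 10>4, B: 3>2, C: 11>2).

L, R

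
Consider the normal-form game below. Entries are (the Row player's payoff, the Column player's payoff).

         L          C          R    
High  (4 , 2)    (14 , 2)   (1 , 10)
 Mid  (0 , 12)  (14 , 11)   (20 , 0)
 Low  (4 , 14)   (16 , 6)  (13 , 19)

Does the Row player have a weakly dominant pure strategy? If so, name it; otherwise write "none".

none

High fails to dominate Mid at R (1<20).
Mid fails to dominate High at L (0<4).
Low fails to dominate Mid at R (13<20).
No single strategy dominates all the others.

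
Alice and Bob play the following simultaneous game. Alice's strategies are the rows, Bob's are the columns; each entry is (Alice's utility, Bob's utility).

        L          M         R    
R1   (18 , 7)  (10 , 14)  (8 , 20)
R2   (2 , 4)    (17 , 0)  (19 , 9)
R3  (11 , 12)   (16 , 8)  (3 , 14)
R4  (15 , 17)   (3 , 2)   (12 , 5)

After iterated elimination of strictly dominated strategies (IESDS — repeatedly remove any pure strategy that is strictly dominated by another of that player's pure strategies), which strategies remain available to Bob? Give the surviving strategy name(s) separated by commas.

L, R

Bob's strategy M is strictly dominated by R (R1: 20>14, R2: 9>0, R3: 14>8, R4: 5>2) and is removed.
Row R3 is eliminated: R1 beats it against every remaining column (L: 18>11, R: 8>3).
Among the remaining strategies, none is strictly dominated by another pure strategy of the same player, so the elimination stops.
Surviving strategies — Alice: {R1, R2, R4}; Bob: {L, R}.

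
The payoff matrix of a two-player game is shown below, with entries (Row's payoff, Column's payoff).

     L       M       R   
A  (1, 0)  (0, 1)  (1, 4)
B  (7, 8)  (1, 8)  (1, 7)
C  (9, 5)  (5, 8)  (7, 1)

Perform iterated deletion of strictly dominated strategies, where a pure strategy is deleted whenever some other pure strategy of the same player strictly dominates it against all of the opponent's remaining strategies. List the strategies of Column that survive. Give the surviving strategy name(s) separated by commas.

For Row, C strictly dominates A on the remaining columns (L: 9>1, M: 5>0, R: 7>1); eliminate A.
Row's strategy B is strictly dominated by C (L: 9>7, M: 5>1, R: 7>1) and is removed.
Column L is eliminated: M beats it against every remaining row (C: 8>5).
For Column, M strictly dominates R on the remaining rows (C: 8>1); eliminate R.
Among the remaining strategies, none is strictly dominated by another pure strategy of the same player, so the elimination stops.
Surviving strategies — Row: {C}; Column: {M}.

M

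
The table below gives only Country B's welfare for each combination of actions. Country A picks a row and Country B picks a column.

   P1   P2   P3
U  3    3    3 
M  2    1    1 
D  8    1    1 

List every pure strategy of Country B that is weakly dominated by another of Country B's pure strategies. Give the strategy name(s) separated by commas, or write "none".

Nothing dominates P1: P2 at M (2>1); P3 at M (2>1).
P1 weakly dominates P2 — U: 3=3, M: 2>1, D: 8>1.
P1 weakly dominates P3 — U: 3=3, M: 2>1, D: 8>1.

P2, P3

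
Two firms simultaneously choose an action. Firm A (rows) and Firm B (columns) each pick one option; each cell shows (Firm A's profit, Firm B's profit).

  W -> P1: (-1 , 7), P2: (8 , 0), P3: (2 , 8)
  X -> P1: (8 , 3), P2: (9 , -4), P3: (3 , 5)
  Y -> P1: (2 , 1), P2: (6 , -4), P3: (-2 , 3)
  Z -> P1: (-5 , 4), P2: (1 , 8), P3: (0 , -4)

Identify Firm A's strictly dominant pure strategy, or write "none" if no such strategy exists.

X vs W: P1: 8>-1, P2: 9>8, P3: 3>2.
X vs Y: P1: 8>2, P2: 9>6, P3: 3>-2.
X vs Z: P1: 8>-5, P2: 9>1, P3: 3>0.
X strictly beats every other strategy against every opponent action, so it is strictly dominant.

X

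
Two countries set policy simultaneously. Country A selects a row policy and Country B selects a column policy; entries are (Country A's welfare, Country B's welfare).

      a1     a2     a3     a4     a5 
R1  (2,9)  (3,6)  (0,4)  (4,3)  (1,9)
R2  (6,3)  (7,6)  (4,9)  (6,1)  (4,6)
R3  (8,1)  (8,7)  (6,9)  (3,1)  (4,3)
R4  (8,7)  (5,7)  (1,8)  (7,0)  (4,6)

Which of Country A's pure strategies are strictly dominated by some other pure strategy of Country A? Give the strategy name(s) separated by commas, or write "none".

R1

R1 is strictly dominated by R2 (a1: 6>2, a2: 7>3, a3: 4>0, a4: 6>4, a5: 4>1).
Nothing dominates R2: R1 at a1 (6>2); R3 at a4 (6>3); R4 at a2 (7>5).
R3: no other strategy beats it everywhere (R1 at a1 (8>2); R2 at a1 (8>6); R4 at a1 (8=8)).
Nothing dominates R4: R1 at a1 (8>2); R2 at a1 (8>6); R3 at a1 (8=8).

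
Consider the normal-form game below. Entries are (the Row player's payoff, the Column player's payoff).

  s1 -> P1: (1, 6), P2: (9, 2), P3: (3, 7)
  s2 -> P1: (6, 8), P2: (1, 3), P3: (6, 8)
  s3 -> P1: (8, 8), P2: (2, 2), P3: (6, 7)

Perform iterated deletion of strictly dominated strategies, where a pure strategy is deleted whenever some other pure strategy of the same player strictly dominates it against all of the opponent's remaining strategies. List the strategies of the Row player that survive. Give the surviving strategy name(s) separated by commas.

s2, s3

The Column player's strategy P2 is strictly dominated by P1 (s1: 6>2, s2: 8>3, s3: 8>2) and is removed.
Row s1 is eliminated: s2 beats it against every remaining column (P1: 6>1, P3: 6>3).
Among the remaining strategies, none is strictly dominated by another pure strategy of the same player, so the elimination stops.
Surviving strategies — the Row player: {s2, s3}; the Column player: {P1, P3}.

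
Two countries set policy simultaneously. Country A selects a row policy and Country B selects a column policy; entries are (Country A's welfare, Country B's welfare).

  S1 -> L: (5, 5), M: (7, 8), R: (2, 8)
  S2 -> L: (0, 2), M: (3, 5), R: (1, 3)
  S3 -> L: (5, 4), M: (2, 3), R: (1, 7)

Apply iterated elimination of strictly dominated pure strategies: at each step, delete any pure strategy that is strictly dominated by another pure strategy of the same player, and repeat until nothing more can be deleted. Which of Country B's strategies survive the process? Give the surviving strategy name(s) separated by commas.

For Country A, S1 strictly dominates S2 on the remaining columns (L: 5>0, M: 7>3, R: 2>1); eliminate S2.
For Country B, R strictly dominates L on the remaining rows (S1: 8>5, S3: 7>4); eliminate L.
Row S3 is eliminated: S1 beats it against every remaining column (M: 7>2, R: 2>1).
Among the remaining strategies, none is strictly dominated by another pure strategy of the same player, so the elimination stops.
Surviving strategies — Country A: {S1}; Country B: {M, R}.

M, R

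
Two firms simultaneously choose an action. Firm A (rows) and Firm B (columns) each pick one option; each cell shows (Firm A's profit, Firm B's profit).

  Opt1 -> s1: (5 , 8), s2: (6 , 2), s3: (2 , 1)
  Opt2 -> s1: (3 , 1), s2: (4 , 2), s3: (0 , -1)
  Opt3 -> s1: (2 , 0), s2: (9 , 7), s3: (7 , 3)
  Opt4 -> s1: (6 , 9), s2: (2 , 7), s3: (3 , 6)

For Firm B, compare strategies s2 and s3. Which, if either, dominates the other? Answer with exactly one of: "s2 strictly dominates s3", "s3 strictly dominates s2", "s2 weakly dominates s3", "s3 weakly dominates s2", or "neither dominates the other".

s2 strictly dominates s3

s2's payoffs vs s3's, by Firm A's action — Opt1: 2>1, Opt2: 2>-1, Opt3: 7>3, Opt4: 7>6.
Every comparison favours s2, so s2 strictly dominates s3.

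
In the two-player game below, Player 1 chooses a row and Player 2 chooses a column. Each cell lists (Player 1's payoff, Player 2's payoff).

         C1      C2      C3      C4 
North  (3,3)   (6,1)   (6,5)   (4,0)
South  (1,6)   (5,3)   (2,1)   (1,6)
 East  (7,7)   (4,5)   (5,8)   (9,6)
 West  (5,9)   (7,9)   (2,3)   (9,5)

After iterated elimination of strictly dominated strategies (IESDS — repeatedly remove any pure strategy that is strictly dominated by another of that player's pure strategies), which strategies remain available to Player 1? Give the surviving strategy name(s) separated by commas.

Player 1's strategy South is strictly dominated by North (C1: 3>1, C2: 6>5, C3: 6>2, C4: 4>1) and is removed.
Column C4 is eliminated: C1 beats it against every remaining row (North: 3>0, East: 7>6, West: 9>5).
Among the remaining strategies, none is strictly dominated by another pure strategy of the same player, so the elimination stops.
Surviving strategies — Player 1: {North, East, West}; Player 2: {C1, C2, C3}.

North, East, West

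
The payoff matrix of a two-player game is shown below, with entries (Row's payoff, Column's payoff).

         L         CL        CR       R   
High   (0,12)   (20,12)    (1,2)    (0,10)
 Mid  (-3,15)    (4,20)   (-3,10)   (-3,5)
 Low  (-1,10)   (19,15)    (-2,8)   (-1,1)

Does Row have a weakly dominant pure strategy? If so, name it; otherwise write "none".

High vs Mid: L: 0>-3, CL: 20>4, CR: 1>-3, R: 0>-3.
High vs Low: L: 0>-1, CL: 20>19, CR: 1>-2, R: 0>-1.
High is at least as good as every other strategy against every opponent action, so it is weakly dominant.

High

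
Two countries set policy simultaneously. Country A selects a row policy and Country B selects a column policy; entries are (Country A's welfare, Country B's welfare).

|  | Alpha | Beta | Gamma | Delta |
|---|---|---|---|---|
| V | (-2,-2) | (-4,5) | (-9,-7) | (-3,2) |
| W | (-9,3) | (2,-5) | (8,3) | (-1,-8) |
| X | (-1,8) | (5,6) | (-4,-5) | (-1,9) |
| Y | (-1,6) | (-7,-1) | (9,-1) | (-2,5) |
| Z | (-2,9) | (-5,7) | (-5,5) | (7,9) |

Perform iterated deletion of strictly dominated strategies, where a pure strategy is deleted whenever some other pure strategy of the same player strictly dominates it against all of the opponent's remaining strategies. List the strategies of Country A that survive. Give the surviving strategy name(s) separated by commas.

Country A's strategy V is strictly dominated by X (Alpha: -1>-2, Beta: 5>-4, Gamma: -4>-9, Delta: -1>-3) and is removed.
For Country B, Alpha strictly dominates Beta on the remaining rows (W: 3>-5, X: 8>6, Y: 6>-1, Z: 9>7); eliminate Beta.
Among the remaining strategies, none is strictly dominated by another pure strategy of the same player, so the elimination stops.
Surviving strategies — Country A: {W, X, Y, Z}; Country B: {Alpha, Gamma, Delta}.

W, X, Y, Z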